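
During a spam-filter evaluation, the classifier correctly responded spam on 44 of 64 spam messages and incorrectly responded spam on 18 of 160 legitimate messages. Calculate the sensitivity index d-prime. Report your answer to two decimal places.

H = 44/64 = 0.6875
FA = 18/160 = 0.1125
z(H) = z(0.6875) = 0.489
z(FA) = z(0.1125) = -1.213
d' = z(H) − z(FA) = 0.489 − (-1.213) = 1.702

d-prime = 1.70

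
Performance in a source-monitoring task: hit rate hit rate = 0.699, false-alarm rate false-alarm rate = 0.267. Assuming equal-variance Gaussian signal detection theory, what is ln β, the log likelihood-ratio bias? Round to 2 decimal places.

ln β = 0.06

z(H) = 0.522
z(FA) = -0.622
ln β = −½·[z(H)² − z(FA)²] = −0.5 × (0.272 − 0.387) = 0.0575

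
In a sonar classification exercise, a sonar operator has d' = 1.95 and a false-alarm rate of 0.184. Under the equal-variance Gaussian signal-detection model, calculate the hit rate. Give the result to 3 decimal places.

hit rate = 0.853

z(false-alarm rate) = z(0.184) = -0.9002
z(H) = z(FA) + d' = -0.9002 + 1.95 = 1.0498
hit rate = Φ(1.0498) = 0.8531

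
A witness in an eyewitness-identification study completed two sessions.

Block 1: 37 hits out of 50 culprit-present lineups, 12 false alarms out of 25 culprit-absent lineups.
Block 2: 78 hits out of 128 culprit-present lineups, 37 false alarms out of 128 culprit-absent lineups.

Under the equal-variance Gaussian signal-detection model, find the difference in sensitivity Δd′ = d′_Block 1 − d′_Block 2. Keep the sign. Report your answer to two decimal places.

Δd′ = -0.14

Block 1: z(0.7400) = 0.643, z(0.4800) = -0.050, d' = 0.693
Block 2: z(0.6094) = 0.278, z(0.2891) = -0.556, d' = 0.834
Δd' = d'_Block 1 − d'_Block 2 = 0.693 − 0.834 = -0.141
Block 2 has the higher sensitivity.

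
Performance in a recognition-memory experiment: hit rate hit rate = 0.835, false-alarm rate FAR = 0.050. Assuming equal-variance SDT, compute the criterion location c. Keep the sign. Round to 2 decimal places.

z(H) = 0.9741
z(FA) = -1.6449
c = −½·[z(H) + z(FA)] = −0.5 × (0.9741 + (-1.6449)) = 0.3354
c > 0: the participant has a conservative response bias.

c = 0.34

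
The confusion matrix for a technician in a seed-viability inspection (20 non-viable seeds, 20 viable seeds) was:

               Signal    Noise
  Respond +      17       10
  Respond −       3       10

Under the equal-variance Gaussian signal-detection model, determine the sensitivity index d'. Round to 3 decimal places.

H = 17/20 = 0.8500
FA = 10/20 = 0.5000
z(H) = 1.0364
z(FA) = 0.0000
d' = z(H) − z(FA) = 1.0364 − 0.0000 = 1.0364

d' = 1.036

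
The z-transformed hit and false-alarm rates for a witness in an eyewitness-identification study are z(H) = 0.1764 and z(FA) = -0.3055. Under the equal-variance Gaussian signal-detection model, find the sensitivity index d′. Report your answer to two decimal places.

d' = z(H) − z(FA) = 0.1764 − (-0.3055) = 0.4819

d′ = 0.48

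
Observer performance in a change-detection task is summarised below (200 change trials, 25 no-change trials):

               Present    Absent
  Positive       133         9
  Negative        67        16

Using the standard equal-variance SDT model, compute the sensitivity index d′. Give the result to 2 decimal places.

d′ = 0.78

H = 133/200 = 0.6650
FA = 9/25 = 0.3600
z(H) = z(0.6650) = 0.426
z(FA) = z(0.3600) = -0.358
d' = z(H) − z(FA) = 0.426 − (-0.358) = 0.784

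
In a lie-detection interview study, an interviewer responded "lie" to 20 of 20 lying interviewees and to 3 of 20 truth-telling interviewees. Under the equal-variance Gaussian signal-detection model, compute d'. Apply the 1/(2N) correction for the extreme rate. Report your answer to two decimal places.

The hit rate is 20/20 = 1, so apply the 1/(2N) correction: H → 1 − 1/(2·20) = 0.97500.
z(H) = z(0.97500) = 1.960
z(FA) = z(0.15000) = -1.036
d' = 1.960 − (-1.036) = 2.996

d' = 3.00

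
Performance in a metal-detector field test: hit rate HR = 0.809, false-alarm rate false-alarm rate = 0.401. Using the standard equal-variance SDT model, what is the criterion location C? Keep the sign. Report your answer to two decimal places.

C = -0.31

z(H) = z(0.809) = 0.8742
z(FA) = z(0.401) = -0.2508
c = −½·[z(H) + z(FA)] = −0.5 × (0.8742 + (-0.2508)) = -0.3117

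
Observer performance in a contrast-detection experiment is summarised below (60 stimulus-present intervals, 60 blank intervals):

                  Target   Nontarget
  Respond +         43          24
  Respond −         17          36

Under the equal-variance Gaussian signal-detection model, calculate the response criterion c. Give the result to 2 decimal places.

H = 43/60 = 0.7167
FA = 24/60 = 0.4000
Φ⁻¹(H) = Φ⁻¹(0.7167) = 0.5731
Φ⁻¹(FA) = Φ⁻¹(0.4000) = -0.2533
c = −½·[z(H) + z(FA)] = −0.5 × (0.5731 + (-0.2533)) = -0.1599

c = -0.16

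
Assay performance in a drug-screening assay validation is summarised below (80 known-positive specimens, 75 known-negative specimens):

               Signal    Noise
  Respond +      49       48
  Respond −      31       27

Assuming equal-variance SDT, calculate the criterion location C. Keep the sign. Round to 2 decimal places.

C = -0.32

H = 49/80 = 0.6125
FA = 48/75 = 0.6400
z(H) = z(0.6125) = 0.286
z(FA) = z(0.6400) = 0.358
c = −½·[z(H) + z(FA)] = −0.5 × (0.286 + 0.358) = -0.322
c < 0: the assay has a liberal response bias.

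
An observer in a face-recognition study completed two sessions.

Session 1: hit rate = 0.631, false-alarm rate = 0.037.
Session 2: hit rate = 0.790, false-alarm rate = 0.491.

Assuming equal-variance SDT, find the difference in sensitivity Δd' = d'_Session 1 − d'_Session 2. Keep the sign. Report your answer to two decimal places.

Δd' = 1.29

Session 1: z(0.631) = 0.335, z(0.037) = -1.787, d' = 2.122
Session 2: z(0.790) = 0.806, z(0.491) = -0.023, d' = 0.829
Δd' = d'_Session 1 − d'_Session 2 = 2.122 − 0.829 = 1.293
Session 1 has the higher sensitivity.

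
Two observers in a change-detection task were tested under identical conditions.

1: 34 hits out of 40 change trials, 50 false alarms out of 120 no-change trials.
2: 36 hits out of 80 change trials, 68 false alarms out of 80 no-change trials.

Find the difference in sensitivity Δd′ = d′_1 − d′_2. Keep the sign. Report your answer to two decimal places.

Δd′ = 2.41

1: z(0.8500) = 1.036, z(0.4167) = -0.210, d' = 1.246
2: z(0.4500) = -0.126, z(0.8500) = 1.036, d' = -1.162
Δd' = d'_1 − d'_2 = 1.246 − (-1.162) = 2.408
1 has the higher sensitivity.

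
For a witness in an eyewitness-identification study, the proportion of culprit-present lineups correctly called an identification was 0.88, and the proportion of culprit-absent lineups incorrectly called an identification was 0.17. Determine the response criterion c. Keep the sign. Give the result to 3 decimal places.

Φ⁻¹(H) = 1.1750
Φ⁻¹(FA) = -0.9542
c = −½·[z(H) + z(FA)] = −0.5 × (1.1750 + (-0.9542)) = -0.1104
c < 0: the witness has a liberal response bias.

c = -0.110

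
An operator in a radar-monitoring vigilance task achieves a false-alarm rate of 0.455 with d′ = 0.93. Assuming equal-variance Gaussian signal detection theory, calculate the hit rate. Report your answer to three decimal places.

z(false-alarm rate) = z(0.455) = -0.1130
z(H) = z(FA) + d' = -0.1130 + 0.93 = 0.8170
hit rate = Φ(0.8170) = 0.7930

hit rate = 0.793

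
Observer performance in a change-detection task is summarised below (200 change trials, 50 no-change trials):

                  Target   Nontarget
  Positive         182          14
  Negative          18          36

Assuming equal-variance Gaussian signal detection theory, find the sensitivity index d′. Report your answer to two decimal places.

H = 182/200 = 0.9100
FA = 14/50 = 0.2800
z(0.9100) = 1.3408, z(0.2800) = -0.5828
d' = z(H) − z(FA) = 1.3408 − (-0.5828) = 1.9236

d′ = 1.92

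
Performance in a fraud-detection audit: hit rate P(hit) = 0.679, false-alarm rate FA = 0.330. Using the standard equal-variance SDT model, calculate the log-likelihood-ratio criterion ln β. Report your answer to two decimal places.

z(0.679) = 0.465, z(0.330) = -0.440
ln β = −½·[z(H)² − z(FA)²] = −0.5 × (0.216 − 0.194) = -0.011

ln β = -0.01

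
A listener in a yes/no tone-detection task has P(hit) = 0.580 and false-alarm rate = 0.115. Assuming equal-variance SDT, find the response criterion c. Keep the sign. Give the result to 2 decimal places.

c = 0.50

Φ⁻¹(0.580) = 0.2019, Φ⁻¹(0.115) = -1.2004
c = −½·[z(H) + z(FA)] = −0.5 × (0.2019 + (-1.2004)) = 0.49925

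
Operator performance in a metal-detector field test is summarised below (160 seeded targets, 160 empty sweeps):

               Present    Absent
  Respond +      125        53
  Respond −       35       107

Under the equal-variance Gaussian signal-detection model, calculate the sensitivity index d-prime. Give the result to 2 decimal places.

H = 125/160 = 0.7812
FA = 53/160 = 0.3312
z(0.7812) = 0.7763, z(0.3312) = -0.4366
d' = z(H) − z(FA) = 0.7763 − (-0.4366) = 1.2129

d-prime = 1.21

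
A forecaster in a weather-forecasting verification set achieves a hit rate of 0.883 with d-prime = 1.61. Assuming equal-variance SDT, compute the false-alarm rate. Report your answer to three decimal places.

z(hit rate) = z(0.883) = 1.1901
z(FA) = z(H) − d' = 1.1901 − 1.61 = -0.4199
false-alarm rate = Φ(-0.4199) = 0.3373

false-alarm rate = 0.337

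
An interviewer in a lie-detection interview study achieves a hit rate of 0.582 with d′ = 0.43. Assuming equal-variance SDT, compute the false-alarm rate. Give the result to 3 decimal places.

z(hit rate) = z(0.582) = 0.2070
z(FA) = z(H) − d' = 0.2070 − 0.43 = -0.2230
false-alarm rate = Φ(-0.2230) = 0.4118

false-alarm rate = 0.412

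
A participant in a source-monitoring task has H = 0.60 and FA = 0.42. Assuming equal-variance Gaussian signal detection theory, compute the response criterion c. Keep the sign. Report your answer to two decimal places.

c = -0.03

z(H) = z(0.60) = 0.2533
z(FA) = z(0.42) = -0.2019
c = −½·[z(H) + z(FA)] = −0.5 × (0.2533 + (-0.2019)) = -0.0257
c < 0: the participant has a liberal response bias.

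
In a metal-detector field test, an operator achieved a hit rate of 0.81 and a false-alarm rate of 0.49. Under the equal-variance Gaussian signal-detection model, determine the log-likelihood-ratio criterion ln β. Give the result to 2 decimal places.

ln β = -0.39

z(H) = z(0.81) = 0.878
z(FA) = z(0.49) = -0.025
ln β = −½·[z(H)² − z(FA)²] = −0.5 × (0.771 − 0.001) = -0.385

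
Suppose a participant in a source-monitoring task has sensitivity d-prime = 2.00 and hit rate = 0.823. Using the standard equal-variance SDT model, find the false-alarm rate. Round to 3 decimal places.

z(hit rate) = z(0.823) = 0.9269
z(FA) = z(H) − d' = 0.9269 − 2.00 = -1.0731
false-alarm rate = Φ(-1.0731) = 0.1416

false-alarm rate = 0.142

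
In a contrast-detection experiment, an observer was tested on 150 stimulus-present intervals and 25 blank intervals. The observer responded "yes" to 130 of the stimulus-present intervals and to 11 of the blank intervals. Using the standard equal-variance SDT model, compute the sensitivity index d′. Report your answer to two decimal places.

d′ = 1.26

H = 130/150 = 0.8667
FA = 11/25 = 0.4400
Φ⁻¹(H) = 1.1109
Φ⁻¹(FA) = -0.1510
d' = z(H) − z(FA) = 1.1109 − (-0.1510) = 1.2619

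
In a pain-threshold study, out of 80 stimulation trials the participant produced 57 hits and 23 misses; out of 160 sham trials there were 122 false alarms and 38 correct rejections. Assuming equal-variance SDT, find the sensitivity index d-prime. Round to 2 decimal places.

H = 57/80 = 0.7125
FA = 122/160 = 0.7625
Φ⁻¹(0.7125) = 0.561, Φ⁻¹(0.7625) = 0.714
d' = z(H) − z(FA) = 0.561 − 0.714 = -0.153

d-prime = -0.15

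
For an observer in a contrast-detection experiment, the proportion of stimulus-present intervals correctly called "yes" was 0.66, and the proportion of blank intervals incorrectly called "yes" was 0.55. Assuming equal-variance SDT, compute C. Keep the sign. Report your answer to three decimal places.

Φ⁻¹(H) = Φ⁻¹(0.66) = 0.4125
Φ⁻¹(FA) = Φ⁻¹(0.55) = 0.1257
c = −½·[z(H) + z(FA)] = −0.5 × (0.4125 + 0.1257) = -0.2691

C = -0.269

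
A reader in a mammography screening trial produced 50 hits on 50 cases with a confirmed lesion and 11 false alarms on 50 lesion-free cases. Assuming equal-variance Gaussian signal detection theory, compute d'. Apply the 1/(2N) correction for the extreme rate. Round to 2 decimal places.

d' = 3.10

The hit rate is 50/50 = 1, so apply the 1/(2N) correction: H → 1 − 1/(2·50) = 0.99000.
z(H) = z(0.99000) = 2.326
z(FA) = z(0.22000) = -0.772
d' = 2.326 − (-0.772) = 3.098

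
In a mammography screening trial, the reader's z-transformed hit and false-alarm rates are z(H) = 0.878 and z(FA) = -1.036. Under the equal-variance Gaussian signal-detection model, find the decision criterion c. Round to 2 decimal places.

c = −½·[z(H) + z(FA)] = −½·(0.878 + (-1.036)) = 0.079

c = 0.08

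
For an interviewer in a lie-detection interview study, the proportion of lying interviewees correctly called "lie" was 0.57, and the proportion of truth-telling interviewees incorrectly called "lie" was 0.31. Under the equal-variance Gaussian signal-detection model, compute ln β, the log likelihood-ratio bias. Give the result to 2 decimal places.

ln β = 0.11

Φ⁻¹(H) = Φ⁻¹(0.57) = 0.176
Φ⁻¹(FA) = Φ⁻¹(0.31) = -0.496
ln β = −½·[z(H)² − z(FA)²] = −0.5 × (0.031 − 0.246) = 0.1075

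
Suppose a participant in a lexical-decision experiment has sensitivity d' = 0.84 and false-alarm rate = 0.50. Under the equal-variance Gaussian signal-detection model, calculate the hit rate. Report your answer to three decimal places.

z(false-alarm rate) = z(0.50) = 0.0000
z(H) = z(FA) + d' = 0.0000 + 0.84 = 0.8400
hit rate = Φ(0.8400) = 0.7995

hit rate = 0.800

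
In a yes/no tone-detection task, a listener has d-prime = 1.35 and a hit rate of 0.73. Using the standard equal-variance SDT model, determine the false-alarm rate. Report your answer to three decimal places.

false-alarm rate = 0.231

z(hit rate) = z(0.73) = 0.6128
z(FA) = z(H) − d' = 0.6128 − 1.35 = -0.7372
false-alarm rate = Φ(-0.7372) = 0.2305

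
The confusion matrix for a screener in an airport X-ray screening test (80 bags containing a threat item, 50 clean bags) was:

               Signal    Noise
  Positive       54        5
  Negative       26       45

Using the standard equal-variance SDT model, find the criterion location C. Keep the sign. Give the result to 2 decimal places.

H = 54/80 = 0.6750
FA = 5/50 = 0.1000
z(H) = 0.454
z(FA) = -1.282
c = −½·[z(H) + z(FA)] = −0.5 × (0.454 + (-1.282)) = 0.414
c > 0: the screener has a conservative response bias.

C = 0.41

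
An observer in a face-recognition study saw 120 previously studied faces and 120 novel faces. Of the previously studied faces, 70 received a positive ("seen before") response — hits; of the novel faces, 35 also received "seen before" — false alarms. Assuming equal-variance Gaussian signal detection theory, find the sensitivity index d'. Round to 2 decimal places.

d' = 0.76

H = 70/120 = 0.5833
FA = 35/120 = 0.2917
z(0.5833) = 0.2103, z(0.2917) = -0.5484
d' = z(H) − z(FA) = 0.2103 − (-0.5484) = 0.7587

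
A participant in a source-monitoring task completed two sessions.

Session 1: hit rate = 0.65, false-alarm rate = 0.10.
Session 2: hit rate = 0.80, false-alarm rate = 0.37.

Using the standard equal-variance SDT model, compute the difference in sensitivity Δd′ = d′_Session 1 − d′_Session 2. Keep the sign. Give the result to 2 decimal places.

Session 1: z(0.65) = 0.385, z(0.10) = -1.282, d' = 1.667
Session 2: z(0.80) = 0.842, z(0.37) = -0.332, d' = 1.174
Δd' = d'_Session 1 − d'_Session 2 = 1.667 − 1.174 = 0.493
Session 1 has the higher sensitivity.

Δd′ = 0.49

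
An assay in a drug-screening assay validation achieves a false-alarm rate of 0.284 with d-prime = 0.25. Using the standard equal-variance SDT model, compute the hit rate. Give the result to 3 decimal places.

z(false-alarm rate) = z(0.284) = -0.5710
z(H) = z(FA) + d' = -0.5710 + 0.25 = -0.3210
hit rate = Φ(-0.3210) = 0.3741

hit rate = 0.374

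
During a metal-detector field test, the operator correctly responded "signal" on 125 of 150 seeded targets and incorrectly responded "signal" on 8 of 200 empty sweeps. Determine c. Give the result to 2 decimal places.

c = 0.39

H = 125/150 = 0.8333
FA = 8/200 = 0.0400
z(0.8333) = 0.967, z(0.0400) = -1.751
c = −½·[z(H) + z(FA)] = −0.5 × (0.967 + (-1.751)) = 0.392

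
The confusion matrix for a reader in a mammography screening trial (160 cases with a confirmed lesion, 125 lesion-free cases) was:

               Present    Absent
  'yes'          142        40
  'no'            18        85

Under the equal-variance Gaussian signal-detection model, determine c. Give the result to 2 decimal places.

c = -0.37

H = 142/160 = 0.8875
FA = 40/125 = 0.3200
z(H) = 1.2133
z(FA) = -0.4677
c = −½·[z(H) + z(FA)] = −0.5 × (1.2133 + (-0.4677)) = -0.3728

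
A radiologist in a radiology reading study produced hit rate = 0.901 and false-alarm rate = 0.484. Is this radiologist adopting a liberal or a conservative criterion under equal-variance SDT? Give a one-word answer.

liberal

z(H) = 1.287, z(FA) = -0.040
c = −½·(z(H) + z(FA)) = -0.6235
c < 0 → liberal criterion (biased toward responding “yes”).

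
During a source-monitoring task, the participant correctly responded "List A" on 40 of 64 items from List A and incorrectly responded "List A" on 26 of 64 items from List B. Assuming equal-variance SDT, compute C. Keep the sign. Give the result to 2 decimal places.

H = 40/64 = 0.6250
FA = 26/64 = 0.4062
z(0.6250) = 0.319, z(0.4062) = -0.237
c = −½·[z(H) + z(FA)] = −0.5 × (0.319 + (-0.237)) = -0.041
c < 0: the participant has a liberal response bias.

C = -0.04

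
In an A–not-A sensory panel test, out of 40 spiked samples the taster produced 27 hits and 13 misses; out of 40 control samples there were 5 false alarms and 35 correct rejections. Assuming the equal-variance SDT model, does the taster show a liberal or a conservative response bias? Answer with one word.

z(H) = 0.454, z(FA) = -1.150
c = −½·(z(H) + z(FA)) = 0.348
c > 0 → conservative criterion (biased toward responding “no”).

conservative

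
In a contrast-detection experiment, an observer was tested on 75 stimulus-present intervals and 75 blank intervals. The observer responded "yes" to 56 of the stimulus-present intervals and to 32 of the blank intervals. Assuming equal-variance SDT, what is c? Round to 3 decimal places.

H = 56/75 = 0.7467
FA = 32/75 = 0.4267
z(H) = z(0.7467) = 0.6641
z(FA) = z(0.4267) = -0.1848
c = −½·[z(H) + z(FA)] = −0.5 × (0.6641 + (-0.1848)) = -0.23965

c = -0.240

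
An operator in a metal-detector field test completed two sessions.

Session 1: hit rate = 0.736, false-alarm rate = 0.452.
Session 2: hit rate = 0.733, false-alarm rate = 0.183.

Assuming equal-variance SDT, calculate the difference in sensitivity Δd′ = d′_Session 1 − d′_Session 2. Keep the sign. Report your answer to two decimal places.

Session 1: z(0.736) = 0.631, z(0.452) = -0.121, d' = 0.752
Session 2: z(0.733) = 0.622, z(0.183) = -0.904, d' = 1.526
Δd' = d'_Session 1 − d'_Session 2 = 0.752 − 1.526 = -0.774
Session 2 has the higher sensitivity.

Δd′ = -0.77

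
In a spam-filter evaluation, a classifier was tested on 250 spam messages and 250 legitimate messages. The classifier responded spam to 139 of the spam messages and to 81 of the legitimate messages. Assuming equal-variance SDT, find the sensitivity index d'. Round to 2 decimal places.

H = 139/250 = 0.5560
FA = 81/250 = 0.3240
Φ⁻¹(H) = Φ⁻¹(0.5560) = 0.141
Φ⁻¹(FA) = Φ⁻¹(0.3240) = -0.457
d' = z(H) − z(FA) = 0.141 − (-0.457) = 0.598

d' = 0.60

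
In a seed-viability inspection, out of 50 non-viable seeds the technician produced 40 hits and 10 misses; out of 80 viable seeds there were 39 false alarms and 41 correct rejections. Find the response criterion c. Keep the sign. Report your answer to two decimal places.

H = 40/50 = 0.8000
FA = 39/80 = 0.4875
z(0.8000) = 0.8416, z(0.4875) = -0.0313
c = −½·[z(H) + z(FA)] = −0.5 × (0.8416 + (-0.0313)) = -0.40515
c < 0: the technician has a liberal response bias.

c = -0.41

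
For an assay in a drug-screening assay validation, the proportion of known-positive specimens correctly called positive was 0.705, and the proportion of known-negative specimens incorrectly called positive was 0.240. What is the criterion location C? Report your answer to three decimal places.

C = 0.084

z(H) = z(0.705) = 0.5388
z(FA) = z(0.240) = -0.7063
c = −½·[z(H) + z(FA)] = −0.5 × (0.5388 + (-0.7063)) = 0.08375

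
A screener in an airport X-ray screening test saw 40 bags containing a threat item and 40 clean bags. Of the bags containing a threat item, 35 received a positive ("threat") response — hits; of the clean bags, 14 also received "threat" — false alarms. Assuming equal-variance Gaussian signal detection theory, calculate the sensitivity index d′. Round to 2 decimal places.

H = 35/40 = 0.8750
FA = 14/40 = 0.3500
z(0.8750) = 1.150, z(0.3500) = -0.385
d' = z(H) − z(FA) = 1.150 − (-0.385) = 1.535

d′ = 1.54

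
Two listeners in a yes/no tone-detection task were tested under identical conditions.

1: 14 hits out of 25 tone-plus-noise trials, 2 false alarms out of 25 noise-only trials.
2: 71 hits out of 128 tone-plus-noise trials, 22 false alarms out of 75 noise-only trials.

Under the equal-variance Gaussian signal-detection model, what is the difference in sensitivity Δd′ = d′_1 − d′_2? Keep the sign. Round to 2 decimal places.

1: z(0.5600) = 0.151, z(0.0800) = -1.405, d' = 1.556
2: z(0.5547) = 0.138, z(0.2933) = -0.544, d' = 0.682
Δd' = d'_1 − d'_2 = 1.556 − 0.682 = 0.874
1 has the higher sensitivity.

Δd′ = 0.87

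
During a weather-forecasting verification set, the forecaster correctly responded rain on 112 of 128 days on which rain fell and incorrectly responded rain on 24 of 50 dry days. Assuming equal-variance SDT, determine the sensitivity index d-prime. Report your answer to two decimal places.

d-prime = 1.20

H = 112/128 = 0.8750
FA = 24/50 = 0.4800
Φ⁻¹(0.8750) = 1.150, Φ⁻¹(0.4800) = -0.050
d' = z(H) − z(FA) = 1.150 − (-0.050) = 1.200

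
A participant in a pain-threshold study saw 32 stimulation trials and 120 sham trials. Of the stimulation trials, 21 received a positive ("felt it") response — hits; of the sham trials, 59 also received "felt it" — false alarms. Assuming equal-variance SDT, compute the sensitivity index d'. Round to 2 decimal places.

H = 21/32 = 0.6562
FA = 59/120 = 0.4917
z(H) = 0.4021
z(FA) = -0.0208
d' = z(H) − z(FA) = 0.4021 − (-0.0208) = 0.4229

d' = 0.42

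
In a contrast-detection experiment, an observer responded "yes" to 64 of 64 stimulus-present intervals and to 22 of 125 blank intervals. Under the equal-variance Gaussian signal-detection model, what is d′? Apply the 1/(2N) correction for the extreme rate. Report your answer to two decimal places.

d′ = 3.35

The hit rate is 64/64 = 1, so apply the 1/(2N) correction: H → 1 − 1/(2·64) = 0.99219.
z(H) = z(0.99219) = 2.418
z(FA) = z(0.17600) = -0.931
d' = 2.418 − (-0.931) = 3.349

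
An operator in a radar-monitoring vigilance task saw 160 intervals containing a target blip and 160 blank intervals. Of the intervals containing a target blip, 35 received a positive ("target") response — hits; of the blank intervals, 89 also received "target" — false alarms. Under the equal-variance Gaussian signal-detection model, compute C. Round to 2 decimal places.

C = 0.32

H = 35/160 = 0.2188
FA = 89/160 = 0.5563
z(0.2188) = -0.7763, z(0.5563) = 0.1416
c = −½·[z(H) + z(FA)] = −0.5 × (-0.7763 + 0.1416) = 0.31735
c > 0: the operator has a conservative response bias.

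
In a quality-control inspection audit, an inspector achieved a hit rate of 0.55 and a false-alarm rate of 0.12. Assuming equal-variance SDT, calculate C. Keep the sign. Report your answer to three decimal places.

C = 0.525

Φ⁻¹(H) = Φ⁻¹(0.55) = 0.1257
Φ⁻¹(FA) = Φ⁻¹(0.12) = -1.1750
c = −½·[z(H) + z(FA)] = −0.5 × (0.1257 + (-1.1750)) = 0.52465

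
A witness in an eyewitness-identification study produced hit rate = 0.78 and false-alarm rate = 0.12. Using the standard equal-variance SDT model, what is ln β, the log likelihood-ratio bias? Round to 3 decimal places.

ln β = 0.392

z(H) = z(0.78) = 0.7722
z(FA) = z(0.12) = -1.1750
ln β = −½·[z(H)² − z(FA)²] = −0.5 × (0.5963 − 1.3806) = 0.39215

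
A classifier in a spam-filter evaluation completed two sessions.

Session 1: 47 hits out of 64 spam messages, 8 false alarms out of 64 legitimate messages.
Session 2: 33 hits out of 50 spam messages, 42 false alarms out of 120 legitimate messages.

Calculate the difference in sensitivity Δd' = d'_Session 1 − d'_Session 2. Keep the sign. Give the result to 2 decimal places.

Δd' = 0.98

Session 1: z(0.7344) = 0.626, z(0.1250) = -1.150, d' = 1.776
Session 2: z(0.6600) = 0.412, z(0.3500) = -0.385, d' = 0.797
Δd' = d'_Session 1 − d'_Session 2 = 1.776 − 0.797 = 0.979
Session 1 has the higher sensitivity.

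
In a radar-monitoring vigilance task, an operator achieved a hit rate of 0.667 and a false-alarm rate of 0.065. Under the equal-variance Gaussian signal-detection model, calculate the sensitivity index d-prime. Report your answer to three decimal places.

d-prime = 1.946

Φ⁻¹(0.667) = 0.4316, Φ⁻¹(0.065) = -1.5141
d' = z(H) − z(FA) = 0.4316 − (-1.5141) = 1.9457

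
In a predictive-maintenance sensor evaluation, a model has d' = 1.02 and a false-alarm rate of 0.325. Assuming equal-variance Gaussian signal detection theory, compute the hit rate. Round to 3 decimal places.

z(false-alarm rate) = z(0.325) = -0.4538
z(H) = z(FA) + d' = -0.4538 + 1.02 = 0.5662
hit rate = Φ(0.5662) = 0.7144

hit rate = 0.714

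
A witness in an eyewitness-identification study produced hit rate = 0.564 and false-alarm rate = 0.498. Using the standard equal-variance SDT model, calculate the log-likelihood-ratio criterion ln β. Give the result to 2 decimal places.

Φ⁻¹(H) = Φ⁻¹(0.564) = 0.161
Φ⁻¹(FA) = Φ⁻¹(0.498) = -0.005
ln β = −½·[z(H)² − z(FA)²] = −0.5 × (0.026 − 0.000) = -0.013

ln β = -0.01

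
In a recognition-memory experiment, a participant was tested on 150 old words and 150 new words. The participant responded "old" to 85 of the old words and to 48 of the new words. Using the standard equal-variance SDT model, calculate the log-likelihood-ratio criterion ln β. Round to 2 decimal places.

ln β = 0.10

H = 85/150 = 0.5667
FA = 48/150 = 0.3200
z(H) = 0.168
z(FA) = -0.468
ln β = −½·[z(H)² − z(FA)²] = −0.5 × (0.028 − 0.219) = 0.0955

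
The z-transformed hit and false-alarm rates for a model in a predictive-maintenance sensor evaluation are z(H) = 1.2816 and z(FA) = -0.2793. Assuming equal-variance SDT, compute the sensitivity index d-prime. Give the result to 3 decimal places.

d-prime = 1.561

d' = z(H) − z(FA) = 1.2816 − (-0.2793) = 1.5609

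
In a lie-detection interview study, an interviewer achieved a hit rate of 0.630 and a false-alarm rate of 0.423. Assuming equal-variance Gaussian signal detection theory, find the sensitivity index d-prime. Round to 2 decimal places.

z(0.630) = 0.332, z(0.423) = -0.194
d' = z(H) − z(FA) = 0.332 − (-0.194) = 0.526

d-prime = 0.53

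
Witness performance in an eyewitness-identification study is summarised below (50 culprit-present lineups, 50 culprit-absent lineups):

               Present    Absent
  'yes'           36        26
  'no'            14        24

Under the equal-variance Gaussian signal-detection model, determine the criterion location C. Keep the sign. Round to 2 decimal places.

C = -0.32

H = 36/50 = 0.7200
FA = 26/50 = 0.5200
z(H) = 0.583
z(FA) = 0.050
c = −½·[z(H) + z(FA)] = −0.5 × (0.583 + 0.050) = -0.3165
c < 0: the witness has a liberal response bias.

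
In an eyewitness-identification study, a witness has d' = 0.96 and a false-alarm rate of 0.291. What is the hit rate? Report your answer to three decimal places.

hit rate = 0.659

z(false-alarm rate) = z(0.291) = -0.5505
z(H) = z(FA) + d' = -0.5505 + 0.96 = 0.4095
hit rate = Φ(0.4095) = 0.6589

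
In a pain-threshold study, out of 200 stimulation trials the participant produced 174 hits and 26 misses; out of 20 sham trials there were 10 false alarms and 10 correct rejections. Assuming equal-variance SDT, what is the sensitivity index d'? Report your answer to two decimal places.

H = 174/200 = 0.8700
FA = 10/20 = 0.5000
Φ⁻¹(0.8700) = 1.1264, Φ⁻¹(0.5000) = 0.0000
d' = z(H) − z(FA) = 1.1264 − 0.0000 = 1.1264

d' = 1.13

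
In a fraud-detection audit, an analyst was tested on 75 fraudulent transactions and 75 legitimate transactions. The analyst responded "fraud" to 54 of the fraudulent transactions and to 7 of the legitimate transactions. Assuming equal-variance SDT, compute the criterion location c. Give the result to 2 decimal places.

H = 54/75 = 0.7200
FA = 7/75 = 0.0933
Φ⁻¹(H) = Φ⁻¹(0.7200) = 0.5828
Φ⁻¹(FA) = Φ⁻¹(0.0933) = -1.3207
c = −½·[z(H) + z(FA)] = −0.5 × (0.5828 + (-1.3207)) = 0.36895
c > 0: the analyst has a conservative response bias.

c = 0.37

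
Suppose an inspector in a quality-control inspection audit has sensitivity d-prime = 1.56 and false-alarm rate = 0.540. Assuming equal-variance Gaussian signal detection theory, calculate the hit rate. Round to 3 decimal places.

hit rate = 0.952

z(false-alarm rate) = z(0.540) = 0.1004
z(H) = z(FA) + d' = 0.1004 + 1.56 = 1.6604
hit rate = Φ(1.6604) = 0.9516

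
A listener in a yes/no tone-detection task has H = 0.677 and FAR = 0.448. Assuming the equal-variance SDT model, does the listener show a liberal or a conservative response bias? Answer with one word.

z(H) = 0.459, z(FA) = -0.131
c = −½·(z(H) + z(FA)) = -0.164
c < 0 → liberal criterion (biased toward responding “yes”).

liberal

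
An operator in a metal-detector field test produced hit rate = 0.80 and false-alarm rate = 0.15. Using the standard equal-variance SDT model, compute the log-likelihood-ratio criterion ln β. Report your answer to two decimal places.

ln β = 0.18

Φ⁻¹(0.80) = 0.842, Φ⁻¹(0.15) = -1.036
ln β = −½·[z(H)² − z(FA)²] = −0.5 × (0.709 − 1.073) = 0.182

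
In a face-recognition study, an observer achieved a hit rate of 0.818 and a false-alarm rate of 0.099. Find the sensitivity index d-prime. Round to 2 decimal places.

d-prime = 2.20

z(H) = z(0.818) = 0.908
z(FA) = z(0.099) = -1.287
d' = z(H) − z(FA) = 0.908 − (-1.287) = 2.195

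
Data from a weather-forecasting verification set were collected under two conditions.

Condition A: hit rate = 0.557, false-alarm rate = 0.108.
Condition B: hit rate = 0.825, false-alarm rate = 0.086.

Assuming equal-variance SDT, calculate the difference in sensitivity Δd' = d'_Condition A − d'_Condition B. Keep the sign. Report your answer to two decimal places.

Condition A: z(0.557) = 0.143, z(0.108) = -1.237, d' = 1.380
Condition B: z(0.825) = 0.935, z(0.086) = -1.366, d' = 2.301
Δd' = d'_Condition A − d'_Condition B = 1.380 − 2.301 = -0.921
Condition B has the higher sensitivity.

Δd' = -0.92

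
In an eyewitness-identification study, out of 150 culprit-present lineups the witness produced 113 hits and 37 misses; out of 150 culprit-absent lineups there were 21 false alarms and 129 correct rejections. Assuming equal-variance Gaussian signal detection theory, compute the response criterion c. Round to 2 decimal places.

c = 0.20

H = 113/150 = 0.7533
FA = 21/150 = 0.1400
Φ⁻¹(H) = Φ⁻¹(0.7533) = 0.685
Φ⁻¹(FA) = Φ⁻¹(0.1400) = -1.080
c = −½·[z(H) + z(FA)] = −0.5 × (0.685 + (-1.080)) = 0.1975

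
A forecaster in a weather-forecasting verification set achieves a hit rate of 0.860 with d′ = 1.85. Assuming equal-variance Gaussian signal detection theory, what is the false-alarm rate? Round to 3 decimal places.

false-alarm rate = 0.221

z(hit rate) = z(0.860) = 1.0803
z(FA) = z(H) − d' = 1.0803 − 1.85 = -0.7697
false-alarm rate = Φ(-0.7697) = 0.2207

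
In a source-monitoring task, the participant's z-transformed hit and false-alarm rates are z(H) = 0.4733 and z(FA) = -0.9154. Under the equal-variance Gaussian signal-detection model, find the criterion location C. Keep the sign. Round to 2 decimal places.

c = −½·[z(H) + z(FA)] = −½·(0.4733 + (-0.9154)) = 0.22105

C = 0.22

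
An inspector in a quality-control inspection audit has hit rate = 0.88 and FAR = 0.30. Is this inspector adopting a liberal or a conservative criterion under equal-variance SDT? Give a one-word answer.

liberal

z(H) = 1.175, z(FA) = -0.524
c = −½·(z(H) + z(FA)) = -0.3255
c < 0 → liberal criterion (biased toward responding “yes”).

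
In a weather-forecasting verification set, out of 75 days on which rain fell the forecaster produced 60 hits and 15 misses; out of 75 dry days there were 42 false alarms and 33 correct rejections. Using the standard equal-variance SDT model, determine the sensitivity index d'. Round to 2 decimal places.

d' = 0.69

H = 60/75 = 0.8000
FA = 42/75 = 0.5600
z(H) = z(0.8000) = 0.8416
z(FA) = z(0.5600) = 0.1510
d' = z(H) − z(FA) = 0.8416 − 0.1510 = 0.6906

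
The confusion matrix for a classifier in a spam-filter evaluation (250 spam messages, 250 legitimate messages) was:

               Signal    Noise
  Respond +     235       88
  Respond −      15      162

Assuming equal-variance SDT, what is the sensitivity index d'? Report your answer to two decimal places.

d' = 1.93

H = 235/250 = 0.9400
FA = 88/250 = 0.3520
Φ⁻¹(0.9400) = 1.5548, Φ⁻¹(0.3520) = -0.3799
d' = z(H) − z(FA) = 1.5548 − (-0.3799) = 1.9347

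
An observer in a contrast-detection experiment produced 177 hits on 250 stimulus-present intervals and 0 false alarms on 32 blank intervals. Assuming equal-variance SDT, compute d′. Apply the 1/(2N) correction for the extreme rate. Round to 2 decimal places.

The false-alarm rate is 0/32 = 0, so apply the 1/(2N) correction: FA → 1/(2·32) = 0.01562.
z(H) = z(0.70800) = 0.548
z(FA) = z(0.01562) = -2.154
d' = 0.548 − (-2.154) = 2.702

d′ = 2.70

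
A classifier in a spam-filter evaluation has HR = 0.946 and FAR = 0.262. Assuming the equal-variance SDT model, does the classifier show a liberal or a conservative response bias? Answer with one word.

z(H) = 1.607, z(FA) = -0.637
c = −½·(z(H) + z(FA)) = -0.485
c < 0 → liberal criterion (biased toward responding “yes”).

liberal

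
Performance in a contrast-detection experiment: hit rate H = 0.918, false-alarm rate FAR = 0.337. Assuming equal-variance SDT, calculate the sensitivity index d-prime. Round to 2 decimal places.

Φ⁻¹(H) = 1.3917
Φ⁻¹(FA) = -0.4207
d' = z(H) − z(FA) = 1.3917 − (-0.4207) = 1.8124

d-prime = 1.81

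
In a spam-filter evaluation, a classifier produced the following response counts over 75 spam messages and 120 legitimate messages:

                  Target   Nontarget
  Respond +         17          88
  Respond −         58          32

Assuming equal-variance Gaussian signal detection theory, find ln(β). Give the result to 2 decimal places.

ln β = -0.09

H = 17/75 = 0.2267
FA = 88/120 = 0.7333
Φ⁻¹(H) = -0.750
Φ⁻¹(FA) = 0.623
ln β = −½·[z(H)² − z(FA)²] = −0.5 × (0.563 − 0.388) = -0.0875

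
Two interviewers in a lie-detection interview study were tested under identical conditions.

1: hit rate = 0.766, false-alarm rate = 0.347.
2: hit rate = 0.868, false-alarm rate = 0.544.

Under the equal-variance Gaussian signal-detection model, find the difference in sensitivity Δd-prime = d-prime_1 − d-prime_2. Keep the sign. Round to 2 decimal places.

1: z(0.766) = 0.726, z(0.347) = -0.393, d' = 1.119
2: z(0.868) = 1.117, z(0.544) = 0.111, d' = 1.006
Δd' = d'_1 − d'_2 = 1.119 − 1.006 = 0.113
1 has the higher sensitivity.

Δd-prime = 0.11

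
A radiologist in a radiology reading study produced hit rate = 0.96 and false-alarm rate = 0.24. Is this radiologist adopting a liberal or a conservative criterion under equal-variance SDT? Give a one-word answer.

z(H) = 1.751, z(FA) = -0.706
c = −½·(z(H) + z(FA)) = -0.5225
c < 0 → liberal criterion (biased toward responding “yes”).

liberal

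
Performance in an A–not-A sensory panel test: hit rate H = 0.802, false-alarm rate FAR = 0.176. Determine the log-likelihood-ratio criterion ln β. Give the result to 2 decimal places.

z(H) = z(0.802) = 0.849
z(FA) = z(0.176) = -0.931
ln β = −½·[z(H)² − z(FA)²] = −0.5 × (0.721 − 0.867) = 0.073

ln β = 0.07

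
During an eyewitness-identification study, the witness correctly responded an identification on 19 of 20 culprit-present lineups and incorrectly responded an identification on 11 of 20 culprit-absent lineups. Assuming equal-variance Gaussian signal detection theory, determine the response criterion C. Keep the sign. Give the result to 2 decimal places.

H = 19/20 = 0.9500
FA = 11/20 = 0.5500
z(0.9500) = 1.6449, z(0.5500) = 0.1257
c = −½·[z(H) + z(FA)] = −0.5 × (1.6449 + 0.1257) = -0.8853
c < 0: the witness has a liberal response bias.

C = -0.89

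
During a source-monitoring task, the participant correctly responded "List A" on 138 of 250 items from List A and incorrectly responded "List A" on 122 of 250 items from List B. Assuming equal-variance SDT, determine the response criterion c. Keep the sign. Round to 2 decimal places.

H = 138/250 = 0.5520
FA = 122/250 = 0.4880
Φ⁻¹(0.5520) = 0.131, Φ⁻¹(0.4880) = -0.030
c = −½·[z(H) + z(FA)] = −0.5 × (0.131 + (-0.030)) = -0.0505

c = -0.05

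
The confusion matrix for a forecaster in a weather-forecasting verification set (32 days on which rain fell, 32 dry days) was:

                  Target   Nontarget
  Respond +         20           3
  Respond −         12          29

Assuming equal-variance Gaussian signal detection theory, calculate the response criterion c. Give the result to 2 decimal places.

c = 0.50

H = 20/32 = 0.6250
FA = 3/32 = 0.0938
Φ⁻¹(H) = Φ⁻¹(0.6250) = 0.319
Φ⁻¹(FA) = Φ⁻¹(0.0938) = -1.318
c = −½·[z(H) + z(FA)] = −0.5 × (0.319 + (-1.318)) = 0.4995
c > 0: the forecaster has a conservative response bias.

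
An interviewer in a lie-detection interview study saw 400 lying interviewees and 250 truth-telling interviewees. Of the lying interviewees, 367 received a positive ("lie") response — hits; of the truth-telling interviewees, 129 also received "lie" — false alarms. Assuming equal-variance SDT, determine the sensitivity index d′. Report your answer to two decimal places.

H = 367/400 = 0.9175
FA = 129/250 = 0.5160
z(0.9175) = 1.3885, z(0.5160) = 0.0401
d' = z(H) − z(FA) = 1.3885 − 0.0401 = 1.3484

d′ = 1.35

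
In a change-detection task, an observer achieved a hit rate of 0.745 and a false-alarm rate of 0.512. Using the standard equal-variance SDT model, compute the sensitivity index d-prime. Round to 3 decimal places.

Φ⁻¹(H) = 0.6588
Φ⁻¹(FA) = 0.0301
d' = z(H) − z(FA) = 0.6588 − 0.0301 = 0.6287

d-prime = 0.629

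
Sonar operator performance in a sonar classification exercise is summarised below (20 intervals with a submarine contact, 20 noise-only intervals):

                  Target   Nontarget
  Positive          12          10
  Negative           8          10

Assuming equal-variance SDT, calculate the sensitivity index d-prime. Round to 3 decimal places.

H = 12/20 = 0.6000
FA = 10/20 = 0.5000
Φ⁻¹(H) = 0.2533
Φ⁻¹(FA) = 0.0000
d' = z(H) − z(FA) = 0.2533 − 0.0000 = 0.2533

d-prime = 0.253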